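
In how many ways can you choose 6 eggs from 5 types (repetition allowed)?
C(6+5-1, 5-1) = C(10, 4) = 210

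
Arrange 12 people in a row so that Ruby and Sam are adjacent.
Treat as block: (12-1)! × 2! = 39916800 × 2 = 79833600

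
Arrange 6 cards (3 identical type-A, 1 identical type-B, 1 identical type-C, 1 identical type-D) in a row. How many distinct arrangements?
6! / (3! × 1! × 1! × 1!) = 120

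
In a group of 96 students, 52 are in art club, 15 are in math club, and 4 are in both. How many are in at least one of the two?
|A∪B| = |A| + |B| - |A∩B| = 52 + 15 - 4 = 63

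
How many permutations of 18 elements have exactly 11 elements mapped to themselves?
Choose the 11 fixed points C(18,11) = 31824, derange the rest: !7 = Σ_{j=0}^{7} (-1)^j·7!/j! = 5040 - 5040 + 2520 - 840 + 210 - 42 + 7 - 1 = 1854. Product = 31824 × 1854 = 59001696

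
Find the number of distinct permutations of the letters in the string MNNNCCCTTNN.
11! / (5! × 2! × 3! × 1!) = 27720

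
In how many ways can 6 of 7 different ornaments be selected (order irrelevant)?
C(7,6) = 7!/(6!×1!) = 7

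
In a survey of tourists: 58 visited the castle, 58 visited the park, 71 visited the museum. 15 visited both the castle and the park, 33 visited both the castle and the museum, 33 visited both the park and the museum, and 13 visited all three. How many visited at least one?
|A∪B∪C| = 58+58+71-15-33-33+13 = 119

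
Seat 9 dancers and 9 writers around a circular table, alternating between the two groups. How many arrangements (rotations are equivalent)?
Fix one of the dancers: (9-1)! ways for the remaining dancers, × 9! ways for the writers = 40320 × 362880 = 14631321600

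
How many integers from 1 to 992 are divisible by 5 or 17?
⌊992/5⌋ + ⌊992/17⌋ - ⌊992/85⌋ = 198 + 58 - 11 = 245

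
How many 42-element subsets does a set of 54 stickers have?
C(54,42) = 54!/(42!×12!) = 343006888770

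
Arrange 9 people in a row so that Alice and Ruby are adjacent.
Treat as block: (9-1)! × 2! = 40320 × 2 = 80640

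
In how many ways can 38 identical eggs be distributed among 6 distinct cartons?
C(38+6-1, 6-1) = C(43, 5) = 962598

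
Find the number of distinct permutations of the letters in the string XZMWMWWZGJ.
10! / (2! × 1! × 1! × 3! × 1! × 2!) = 151200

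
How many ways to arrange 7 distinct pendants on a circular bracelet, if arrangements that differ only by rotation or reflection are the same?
(7-1)!/2 = 720/2 = 360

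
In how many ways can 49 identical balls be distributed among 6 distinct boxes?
C(49+6-1, 6-1) = C(54, 5) = 3162510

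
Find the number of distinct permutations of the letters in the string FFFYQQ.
6! / (1! × 2! × 3!) = 60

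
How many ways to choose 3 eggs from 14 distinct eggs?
C(14,3) = 14!/(3!×11!) = 364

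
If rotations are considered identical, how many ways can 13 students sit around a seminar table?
Circular: fix one position, arrange the rest. (13-1)! = 479001600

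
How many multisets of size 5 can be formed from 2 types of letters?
C(5+2-1, 2-1) = C(6, 1) = 6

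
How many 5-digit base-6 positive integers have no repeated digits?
First digit: 5 choices (nonzero). Then descending: 5 × 5 × 4 × 3 × 2 = 600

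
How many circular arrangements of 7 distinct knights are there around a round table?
Circular: fix one position, arrange the rest. (7-1)! = 720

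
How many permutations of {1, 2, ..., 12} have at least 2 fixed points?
Exactly j fixed points: C(12,j)·!(12-j); sum over j ≥ 2 (derangement numbers via !m = (m-1)·(!(m-1) + !(m-2)): !0..!10 = 1, 0, 1, 2, 9, 44, 265, 1854, 14833, 133496, 1334961). Σ_{j=2}^{12} C(12,j)·!(12-j) = C(12,2)·!10 + C(12,3)·!9 + C(12,4)·!8 + C(12,5)·!7 + C(12,6)·!6 + C(12,7)·!5 + C(12,8)·!4 + C(12,9)·!3 + C(12,10)·!2 + C(12,11)·!1 + C(12,12)·!0 = 66·1334961 + 220·133496 + 495·14833 + 792·1854 + 924·265 + 792·44 + 495·9 + 220·2 + 66·1 + 12·0 + 1·1 = 126571919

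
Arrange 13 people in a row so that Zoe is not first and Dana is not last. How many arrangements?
By inclusion-exclusion: 13! - 2×(13-1)! + (13-2)! = 6227020800 - 958003200 + 39916800 = 5308934400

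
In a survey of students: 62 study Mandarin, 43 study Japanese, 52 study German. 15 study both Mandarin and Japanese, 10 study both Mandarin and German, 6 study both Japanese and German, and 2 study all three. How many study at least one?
|A∪B∪C| = 62+43+52-15-10-6+2 = 128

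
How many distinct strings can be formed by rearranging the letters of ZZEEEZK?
7! / (1! × 3! × 3!) = 140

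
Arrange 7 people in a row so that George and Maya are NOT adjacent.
Total - adjacent = 7! - (7-1)!×2 = 5040 - 1440 = 3600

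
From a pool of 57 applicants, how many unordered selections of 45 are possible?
C(57,45) = 57!/(45!×12!) = 707285522580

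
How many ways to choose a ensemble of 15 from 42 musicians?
C(42,15) = 42!/(15!×27!) = 98672427616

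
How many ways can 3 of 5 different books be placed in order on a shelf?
P(5,3) = 5!/(5-3)! = 60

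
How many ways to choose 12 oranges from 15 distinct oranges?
C(15,12) = 15!/(12!×3!) = 455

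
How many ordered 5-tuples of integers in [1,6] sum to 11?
Coefficient of x^11 in (x + x² + ... + x^6)^5. By inclusion-exclusion on dice exceeding 6: Σ_j (-1)^j C(5,j)·C(11-1-6j, 4) = C(5,0)·C(10,4) - C(5,1)·C(4,4) = 1·210 - 5·1 = 205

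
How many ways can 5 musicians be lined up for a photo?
5! = 120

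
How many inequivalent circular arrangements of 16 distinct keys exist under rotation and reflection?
(16-1)!/2 = 1307674368000/2 = 653837184000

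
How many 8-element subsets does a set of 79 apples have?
C(79,8) = 79!/(8!×71!) = 26088783435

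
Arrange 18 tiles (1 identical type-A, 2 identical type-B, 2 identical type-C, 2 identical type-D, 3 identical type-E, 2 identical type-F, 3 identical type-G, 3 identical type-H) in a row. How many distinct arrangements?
18! / (1! × 2! × 2! × 2! × 3! × 2! × 3! × 3!) = 1852538688000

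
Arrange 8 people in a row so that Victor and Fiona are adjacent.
Treat as block: (8-1)! × 2! = 5040 × 2 = 10080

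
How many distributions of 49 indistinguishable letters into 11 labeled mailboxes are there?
C(49+11-1, 11-1) = C(59, 10) = 62828356305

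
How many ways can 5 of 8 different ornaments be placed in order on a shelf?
P(8,5) = 8!/(8-5)! = 6720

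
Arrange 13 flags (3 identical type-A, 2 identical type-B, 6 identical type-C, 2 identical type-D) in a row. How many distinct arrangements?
13! / (3! × 2! × 6! × 2!) = 360360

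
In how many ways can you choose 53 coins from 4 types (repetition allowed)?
C(53+4-1, 4-1) = C(56, 3) = 27720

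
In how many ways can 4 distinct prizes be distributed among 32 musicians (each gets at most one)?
P(32,4) = 32!/(32-4)! = 863040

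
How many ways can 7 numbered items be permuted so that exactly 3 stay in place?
Choose the 3 fixed points C(7,3) = 35, derange the rest: !4 = Σ_{j=0}^{4} (-1)^j·4!/j! = 24 - 24 + 12 - 4 + 1 = 9. Product = 35 × 9 = 315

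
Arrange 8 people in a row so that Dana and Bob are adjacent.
Treat as block: (8-1)! × 2! = 5040 × 2 = 10080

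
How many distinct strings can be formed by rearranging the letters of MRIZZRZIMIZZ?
12! / (2! × 5! × 3! × 2!) = 166320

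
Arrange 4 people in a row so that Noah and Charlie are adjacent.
Treat as block: (4-1)! × 2! = 6 × 2 = 12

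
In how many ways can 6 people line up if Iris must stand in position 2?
Fix one position: (6-1)! = 120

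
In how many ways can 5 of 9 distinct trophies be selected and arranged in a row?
P(9,5) = 9!/(9-5)! = 15120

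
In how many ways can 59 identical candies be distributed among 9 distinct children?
C(59+9-1, 9-1) = C(67, 8) = 6522361560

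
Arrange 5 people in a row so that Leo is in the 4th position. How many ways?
Fix one position: (5-1)! = 24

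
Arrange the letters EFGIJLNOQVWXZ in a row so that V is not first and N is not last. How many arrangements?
By inclusion-exclusion: 13! - 2×(13-1)! + (13-2)! = 6227020800 - 958003200 + 39916800 = 5308934400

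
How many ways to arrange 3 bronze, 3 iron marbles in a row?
6! / (3! × 3!) = 20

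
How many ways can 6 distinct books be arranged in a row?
6! = 720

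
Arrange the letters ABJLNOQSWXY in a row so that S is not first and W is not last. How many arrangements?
By inclusion-exclusion: 11! - 2×(11-1)! + (11-2)! = 39916800 - 7257600 + 362880 = 33022080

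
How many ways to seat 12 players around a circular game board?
Circular: fix one position, arrange the rest. (12-1)! = 39916800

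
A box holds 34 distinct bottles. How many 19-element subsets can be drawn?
C(34,19) = 34!/(19!×15!) = 1855967520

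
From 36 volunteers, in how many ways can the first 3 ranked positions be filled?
P(36,3) = 36!/(36-3)! = 42840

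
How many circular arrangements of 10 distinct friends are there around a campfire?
Circular: fix one position, arrange the rest. (10-1)! = 362880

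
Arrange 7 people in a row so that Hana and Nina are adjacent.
Treat as block: (7-1)! × 2! = 720 × 2 = 1440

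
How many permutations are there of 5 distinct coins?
5! = 120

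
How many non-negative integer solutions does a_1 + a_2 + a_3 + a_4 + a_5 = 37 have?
C(37+5-1, 5-1) = C(41, 4) = 101270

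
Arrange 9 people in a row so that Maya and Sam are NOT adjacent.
Total - adjacent = 9! - (9-1)!×2 = 362880 - 80640 = 282240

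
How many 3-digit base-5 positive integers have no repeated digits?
First digit: 4 choices (nonzero). Then descending: 4 × 4 × 3 = 48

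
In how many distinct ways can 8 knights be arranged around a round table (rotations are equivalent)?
Circular: fix one position, arrange the rest. (8-1)! = 5040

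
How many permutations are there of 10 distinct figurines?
10! = 3628800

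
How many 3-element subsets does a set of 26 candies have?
C(26,3) = 26!/(3!×23!) = 2600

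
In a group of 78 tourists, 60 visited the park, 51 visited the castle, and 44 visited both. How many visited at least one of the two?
|A∪B| = |A| + |B| - |A∩B| = 60 + 51 - 44 = 67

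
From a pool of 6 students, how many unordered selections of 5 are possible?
C(6,5) = 6!/(5!×1!) = 6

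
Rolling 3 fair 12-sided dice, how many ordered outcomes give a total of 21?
Coefficient of x^21 in (x + x² + ... + x^12)^3. By inclusion-exclusion on dice exceeding 12: Σ_j (-1)^j C(3,j)·C(21-1-12j, 2) = C(3,0)·C(20,2) - C(3,1)·C(8,2) = 1·190 - 3·28 = 106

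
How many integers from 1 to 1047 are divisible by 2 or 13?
⌊1047/2⌋ + ⌊1047/13⌋ - ⌊1047/26⌋ = 523 + 80 - 40 = 563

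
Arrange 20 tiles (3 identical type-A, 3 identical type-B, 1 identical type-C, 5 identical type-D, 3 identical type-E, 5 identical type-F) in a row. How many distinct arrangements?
20! / (3! × 3! × 1! × 5! × 3! × 5!) = 782183001600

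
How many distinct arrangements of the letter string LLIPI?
5! / (1! × 2! × 2!) = 30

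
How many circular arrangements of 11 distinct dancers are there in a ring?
Circular: fix one position, arrange the rest. (11-1)! = 3628800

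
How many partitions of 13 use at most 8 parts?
By conjugation, equals partitions of 13 into parts ≤ 8. Let r_j(i) = number of partitions of i into parts ≤ j, for i = 0..13. r_1(i) = 1 for all i; r_j(i) = r_{j-1}(i) + r_j(i-j). Rows j = 2..8: ≤2: 1 1 2 2 3 3 4 4 5 5 6 6 7 7; ≤3: 1 1 2 3 4 5 7 8 10 12 14 16 19 21; ≤4: 1 1 2 3 5 6 9 11 15 18 23 27 34 39; ≤5: 1 1 2 3 5 7 10 13 18 23 30 37 47 57; ≤6: 1 1 2 3 5 7 11 14 20 26 35 44 58 71; ≤7: 1 1 2 3 5 7 11 15 21 28 38 49 65 82; ≤8: 1 1 2 3 5 7 11 15 22 29 40 52 70 89. r_8(13) = 89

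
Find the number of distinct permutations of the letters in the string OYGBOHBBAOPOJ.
13! / (1! × 1! × 3! × 1! × 1! × 1! × 4! × 1!) = 43243200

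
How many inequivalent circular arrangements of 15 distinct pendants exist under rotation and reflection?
(15-1)!/2 = 87178291200/2 = 43589145600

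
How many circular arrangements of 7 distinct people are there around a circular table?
Circular: fix one position, arrange the rest. (7-1)! = 720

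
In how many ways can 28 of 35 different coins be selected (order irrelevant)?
C(35,28) = 35!/(28!×7!) = 6724520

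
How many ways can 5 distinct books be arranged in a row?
5! = 120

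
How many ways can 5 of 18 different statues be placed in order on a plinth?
P(18,5) = 18!/(18-5)! = 1028160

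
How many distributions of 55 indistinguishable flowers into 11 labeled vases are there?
C(55+11-1, 11-1) = C(65, 10) = 179013799328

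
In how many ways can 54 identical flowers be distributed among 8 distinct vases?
C(54+8-1, 8-1) = C(61, 7) = 436270780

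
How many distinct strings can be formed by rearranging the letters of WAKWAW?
6! / (2! × 1! × 3!) = 60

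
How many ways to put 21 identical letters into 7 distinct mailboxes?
C(21+7-1, 7-1) = C(27, 6) = 296010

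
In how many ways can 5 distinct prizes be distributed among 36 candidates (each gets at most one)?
P(36,5) = 36!/(36-5)! = 45239040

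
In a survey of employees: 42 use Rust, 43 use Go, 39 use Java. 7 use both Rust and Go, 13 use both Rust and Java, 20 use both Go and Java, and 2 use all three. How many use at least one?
|A∪B∪C| = 42+43+39-7-13-20+2 = 86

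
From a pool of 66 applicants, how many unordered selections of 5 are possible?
C(66,5) = 66!/(5!×61!) = 8936928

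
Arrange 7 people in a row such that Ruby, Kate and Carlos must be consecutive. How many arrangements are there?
Treat the 3 as one block: (7-3+1)! × 3! = 120 × 6 = 720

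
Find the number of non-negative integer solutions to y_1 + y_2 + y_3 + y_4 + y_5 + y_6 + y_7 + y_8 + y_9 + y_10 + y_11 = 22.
C(22+11-1, 11-1) = C(32, 10) = 64512240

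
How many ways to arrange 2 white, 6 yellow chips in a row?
8! / (2! × 6!) = 28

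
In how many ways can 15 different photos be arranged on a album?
15! = 1307674368000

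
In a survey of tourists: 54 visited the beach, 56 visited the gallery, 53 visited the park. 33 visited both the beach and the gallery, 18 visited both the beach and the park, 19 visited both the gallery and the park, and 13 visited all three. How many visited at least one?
|A∪B∪C| = 54+56+53-33-18-19+13 = 106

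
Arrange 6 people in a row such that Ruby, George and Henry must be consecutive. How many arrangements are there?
Treat the 3 as one block: (6-3+1)! × 3! = 24 × 6 = 144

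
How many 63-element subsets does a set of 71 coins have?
C(71,63) = 71!/(63!×8!) = 10639125640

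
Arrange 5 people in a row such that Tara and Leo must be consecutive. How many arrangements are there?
Treat the 2 as one block: (5-2+1)! × 2! = 24 × 2 = 48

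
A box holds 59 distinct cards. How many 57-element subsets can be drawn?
C(59,57) = 59!/(57!×2!) = 1711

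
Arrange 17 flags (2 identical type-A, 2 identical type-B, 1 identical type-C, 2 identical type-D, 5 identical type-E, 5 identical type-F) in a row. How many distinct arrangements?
17! / (2! × 2! × 1! × 2! × 5! × 5!) = 3087564480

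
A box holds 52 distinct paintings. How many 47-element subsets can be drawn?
C(52,47) = 52!/(47!×5!) = 2598960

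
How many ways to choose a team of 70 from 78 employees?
C(78,70) = 78!/(70!×8!) = 23446881315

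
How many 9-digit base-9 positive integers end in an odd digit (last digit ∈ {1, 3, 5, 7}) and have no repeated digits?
Last∈{1,3,5,7}. Last=0: 0. Last nonzero: 4×7×P(7,7) = 141120. Total = 141120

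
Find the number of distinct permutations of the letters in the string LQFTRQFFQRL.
11! / (1! × 3! × 3! × 2! × 2!) = 277200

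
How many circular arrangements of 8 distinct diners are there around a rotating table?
Circular: fix one position, arrange the rest. (8-1)! = 5040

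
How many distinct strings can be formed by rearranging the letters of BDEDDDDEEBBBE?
13! / (4! × 5! × 4!) = 90090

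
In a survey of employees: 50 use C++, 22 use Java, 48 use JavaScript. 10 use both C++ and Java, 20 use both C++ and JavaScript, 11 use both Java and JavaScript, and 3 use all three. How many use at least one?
|A∪B∪C| = 50+22+48-10-20-11+3 = 82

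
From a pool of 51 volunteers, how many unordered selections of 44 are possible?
C(51,44) = 51!/(44!×7!) = 115775100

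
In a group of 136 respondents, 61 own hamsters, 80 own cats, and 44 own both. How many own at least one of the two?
|A∪B| = |A| + |B| - |A∩B| = 61 + 80 - 44 = 97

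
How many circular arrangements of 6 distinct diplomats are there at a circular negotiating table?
Circular: fix one position, arrange the rest. (6-1)! = 120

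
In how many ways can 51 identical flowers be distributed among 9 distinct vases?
C(51+9-1, 9-1) = C(59, 8) = 2217471399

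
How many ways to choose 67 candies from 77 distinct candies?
C(77,67) = 77!/(67!×10!) = 1096993404430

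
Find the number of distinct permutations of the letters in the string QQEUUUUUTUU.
11! / (2! × 1! × 7! × 1!) = 3960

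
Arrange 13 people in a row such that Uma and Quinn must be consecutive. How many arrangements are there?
Treat the 2 as one block: (13-2+1)! × 2! = 479001600 × 2 = 958003200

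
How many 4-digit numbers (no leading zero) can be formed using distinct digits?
First digit: 9 choices (nonzero). Then descending: 9 × 9 × 8 × 7 = 4536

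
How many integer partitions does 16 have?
Pentagonal recurrence p(n) = p(n-1) + p(n-2) - p(n-5) - p(n-7) + p(n-12) + p(n-15) - ... gives p(0..15) = 1, 1, 2, 3, 5, 7, 11, 15, 22, 30, 42, 56, 77, 101, 135, 176. p(16) = p(15) + p(14) - p(11) - p(9) + p(4) + p(1) = 176 + 135 - 56 - 30 + 5 + 1 = 231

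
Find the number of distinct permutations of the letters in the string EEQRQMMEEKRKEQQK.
16! / (2! × 2! × 5! × 4! × 3!) = 302702400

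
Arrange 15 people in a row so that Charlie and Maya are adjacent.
Treat as block: (15-1)! × 2! = 87178291200 × 2 = 174356582400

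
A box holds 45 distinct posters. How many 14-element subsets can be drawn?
C(45,14) = 45!/(14!×31!) = 166871334960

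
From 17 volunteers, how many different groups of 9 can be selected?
C(17,9) = 17!/(9!×8!) = 24310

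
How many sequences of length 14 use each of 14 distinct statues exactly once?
14! = 87178291200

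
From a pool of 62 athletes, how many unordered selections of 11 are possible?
C(62,11) = 62!/(11!×51!) = 508271323092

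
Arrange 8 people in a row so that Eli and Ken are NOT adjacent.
Total - adjacent = 8! - (8-1)!×2 = 40320 - 10080 = 30240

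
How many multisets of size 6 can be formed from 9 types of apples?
C(6+9-1, 9-1) = C(14, 8) = 3003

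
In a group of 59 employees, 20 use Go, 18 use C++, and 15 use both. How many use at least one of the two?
|A∪B| = |A| + |B| - |A∩B| = 20 + 18 - 15 = 23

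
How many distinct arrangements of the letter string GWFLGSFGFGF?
11! / (1! × 4! × 4! × 1! × 1!) = 69300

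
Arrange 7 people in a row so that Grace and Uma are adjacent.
Treat as block: (7-1)! × 2! = 720 × 2 = 1440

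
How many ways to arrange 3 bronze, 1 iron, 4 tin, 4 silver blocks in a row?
12! / (3! × 1! × 4! × 4!) = 138600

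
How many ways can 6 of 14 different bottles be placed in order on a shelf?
P(14,6) = 14!/(14-6)! = 2162160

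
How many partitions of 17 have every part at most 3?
Let r_j(i) = number of partitions of i into parts ≤ j, for i = 0..17. r_1(i) = 1 for all i; r_j(i) = r_{j-1}(i) + r_j(i-j). Rows j = 2..3: ≤2: 1 1 2 2 3 3 4 4 5 5 6 6 7 7 8 8 9 9; ≤3: 1 1 2 3 4 5 7 8 10 12 14 16 19 21 24 27 30 33. r_3(17) = 33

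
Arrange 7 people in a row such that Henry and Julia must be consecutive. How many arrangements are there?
Treat the 2 as one block: (7-2+1)! × 2! = 720 × 2 = 1440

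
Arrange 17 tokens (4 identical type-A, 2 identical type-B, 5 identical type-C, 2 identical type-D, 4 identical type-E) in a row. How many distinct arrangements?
17! / (4! × 2! × 5! × 2! × 4!) = 1286485200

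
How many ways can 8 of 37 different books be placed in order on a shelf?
P(37,8) = 37!/(37-8)! = 1556675366400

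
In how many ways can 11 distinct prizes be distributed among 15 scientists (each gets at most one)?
P(15,11) = 15!/(15-11)! = 54486432000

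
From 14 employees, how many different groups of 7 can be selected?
C(14,7) = 14!/(7!×7!) = 3432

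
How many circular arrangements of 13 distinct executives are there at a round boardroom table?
Circular: fix one position, arrange the rest. (13-1)! = 479001600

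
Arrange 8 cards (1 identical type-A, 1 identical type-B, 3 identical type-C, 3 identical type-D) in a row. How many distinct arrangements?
8! / (1! × 1! × 3! × 3!) = 1120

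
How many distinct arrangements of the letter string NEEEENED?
8! / (5! × 1! × 2!) = 168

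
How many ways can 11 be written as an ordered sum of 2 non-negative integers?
C(11+2-1, 2-1) = C(12, 1) = 12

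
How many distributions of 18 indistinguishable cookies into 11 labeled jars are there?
C(18+11-1, 11-1) = C(28, 10) = 13123110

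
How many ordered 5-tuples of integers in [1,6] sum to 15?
Coefficient of x^15 in (x + x² + ... + x^6)^5. By inclusion-exclusion on dice exceeding 6: Σ_j (-1)^j C(5,j)·C(15-1-6j, 4) = C(5,0)·C(14,4) - C(5,1)·C(8,4) = 1·1001 - 5·70 = 651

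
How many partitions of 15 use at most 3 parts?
By conjugation, equals partitions of 15 into parts ≤ 3. Let r_j(i) = number of partitions of i into parts ≤ j, for i = 0..15. r_1(i) = 1 for all i; r_j(i) = r_{j-1}(i) + r_j(i-j). Rows j = 2..3: ≤2: 1 1 2 2 3 3 4 4 5 5 6 6 7 7 8 8; ≤3: 1 1 2 3 4 5 7 8 10 12 14 16 19 21 24 27. r_3(15) = 27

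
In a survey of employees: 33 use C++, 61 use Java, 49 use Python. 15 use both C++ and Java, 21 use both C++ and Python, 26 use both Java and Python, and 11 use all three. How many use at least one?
|A∪B∪C| = 33+61+49-15-21-26+11 = 92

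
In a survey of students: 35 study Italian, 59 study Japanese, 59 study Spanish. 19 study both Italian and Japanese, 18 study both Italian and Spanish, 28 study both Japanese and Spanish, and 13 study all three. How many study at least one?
|A∪B∪C| = 35+59+59-19-18-28+13 = 101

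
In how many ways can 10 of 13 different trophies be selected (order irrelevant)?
C(13,10) = 13!/(10!×3!) = 286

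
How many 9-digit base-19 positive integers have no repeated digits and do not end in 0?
Last digit: 18 nonzero choices. First digit: 17 (nonzero, ≠last). Middle 7: P(17,7) = 98017920. Total = 29993483520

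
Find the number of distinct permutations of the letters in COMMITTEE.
9! / (1! × 1! × 2! × 1! × 2! × 2!) = 45360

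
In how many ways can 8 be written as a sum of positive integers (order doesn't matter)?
Pentagonal recurrence p(n) = p(n-1) + p(n-2) - p(n-5) - p(n-7) + p(n-12) + p(n-15) - ... gives p(0..7) = 1, 1, 2, 3, 5, 7, 11, 15. p(8) = p(7) + p(6) - p(3) - p(1) = 15 + 11 - 3 - 1 = 22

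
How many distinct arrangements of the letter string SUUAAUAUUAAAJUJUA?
17! / (7! × 1! × 2! × 7!) = 7001280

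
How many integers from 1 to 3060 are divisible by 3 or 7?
⌊3060/3⌋ + ⌊3060/7⌋ - ⌊3060/21⌋ = 1020 + 437 - 145 = 1312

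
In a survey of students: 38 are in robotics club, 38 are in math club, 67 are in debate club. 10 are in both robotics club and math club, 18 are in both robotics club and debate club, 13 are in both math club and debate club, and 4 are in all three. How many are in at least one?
|A∪B∪C| = 38+38+67-10-18-13+4 = 106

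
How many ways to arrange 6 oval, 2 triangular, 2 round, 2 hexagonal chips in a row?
12! / (6! × 2! × 2! × 2!) = 83160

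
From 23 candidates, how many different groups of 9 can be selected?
C(23,9) = 23!/(9!×14!) = 817190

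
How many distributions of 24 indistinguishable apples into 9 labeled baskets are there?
C(24+9-1, 9-1) = C(32, 8) = 10518300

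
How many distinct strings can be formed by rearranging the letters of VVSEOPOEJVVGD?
13! / (2! × 1! × 4! × 2! × 1! × 1! × 1! × 1!) = 64864800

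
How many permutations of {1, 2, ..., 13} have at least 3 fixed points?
Exactly j fixed points: C(13,j)·!(13-j); sum over j ≥ 3 (derangement numbers via !m = (m-1)·(!(m-1) + !(m-2)): !0..!10 = 1, 0, 1, 2, 9, 44, 265, 1854, 14833, 133496, 1334961). Σ_{j=3}^{13} C(13,j)·!(13-j) = C(13,3)·!10 + C(13,4)·!9 + C(13,5)·!8 + C(13,6)·!7 + C(13,7)·!6 + C(13,8)·!5 + C(13,9)·!4 + C(13,10)·!3 + C(13,11)·!2 + C(13,12)·!1 + C(13,13)·!0 = 286·1334961 + 715·133496 + 1287·14833 + 1716·1854 + 1716·265 + 1287·44 + 715·9 + 286·2 + 78·1 + 13·0 + 1·1 = 500038475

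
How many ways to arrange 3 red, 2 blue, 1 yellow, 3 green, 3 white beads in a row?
12! / (3! × 2! × 1! × 3! × 3!) = 1108800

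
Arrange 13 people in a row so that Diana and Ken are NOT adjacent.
Total - adjacent = 13! - (13-1)!×2 = 6227020800 - 958003200 = 5269017600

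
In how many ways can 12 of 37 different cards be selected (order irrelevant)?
C(37,12) = 37!/(12!×25!) = 1852482996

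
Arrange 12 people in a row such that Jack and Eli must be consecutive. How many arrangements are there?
Treat the 2 as one block: (12-2+1)! × 2! = 39916800 × 2 = 79833600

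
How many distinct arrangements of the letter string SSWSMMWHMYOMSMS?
15! / (5! × 1! × 2! × 1! × 1! × 5!) = 45405360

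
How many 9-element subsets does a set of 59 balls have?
C(59,9) = 59!/(9!×50!) = 12565671261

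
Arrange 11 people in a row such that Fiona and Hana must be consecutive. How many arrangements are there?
Treat the 2 as one block: (11-2+1)! × 2! = 3628800 × 2 = 7257600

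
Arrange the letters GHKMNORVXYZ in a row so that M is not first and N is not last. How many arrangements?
By inclusion-exclusion: 11! - 2×(11-1)! + (11-2)! = 39916800 - 7257600 + 362880 = 33022080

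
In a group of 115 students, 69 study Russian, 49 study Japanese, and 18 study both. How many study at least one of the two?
|A∪B| = |A| + |B| - |A∩B| = 69 + 49 - 18 = 100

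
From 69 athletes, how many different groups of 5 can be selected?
C(69,5) = 69!/(5!×64!) = 11238513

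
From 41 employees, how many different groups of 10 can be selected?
C(41,10) = 41!/(10!×31!) = 1121099408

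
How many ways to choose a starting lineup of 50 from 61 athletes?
C(61,50) = 61!/(50!×11!) = 418094152866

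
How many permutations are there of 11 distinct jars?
11! = 39916800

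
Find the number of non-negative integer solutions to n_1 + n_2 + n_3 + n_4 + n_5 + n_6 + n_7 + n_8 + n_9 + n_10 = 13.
C(13+10-1, 10-1) = C(22, 9) = 497420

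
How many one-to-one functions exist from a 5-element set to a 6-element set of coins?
P(6,5) = 6!/(6-5)! = 720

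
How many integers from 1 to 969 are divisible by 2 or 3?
⌊969/2⌋ + ⌊969/3⌋ - ⌊969/6⌋ = 484 + 323 - 161 = 646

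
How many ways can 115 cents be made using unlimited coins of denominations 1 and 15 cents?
Coefficient of x^115 in 1/(1-x^1) · 1/(1-x^15). Use j coins of 15 for j = 0..⌊115/15⌋ = 7, the rest in 1s: 7 + 1 = 8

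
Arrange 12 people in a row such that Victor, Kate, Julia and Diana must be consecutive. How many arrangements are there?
Treat the 4 as one block: (12-4+1)! × 4! = 362880 × 24 = 8709120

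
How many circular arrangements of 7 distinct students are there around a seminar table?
Circular: fix one position, arrange the rest. (7-1)! = 720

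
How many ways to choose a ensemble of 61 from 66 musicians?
C(66,61) = 66!/(61!×5!) = 8936928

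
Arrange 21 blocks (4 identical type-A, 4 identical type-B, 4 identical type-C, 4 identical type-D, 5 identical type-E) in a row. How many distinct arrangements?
21! / (4! × 4! × 4! × 4! × 5!) = 1283268987000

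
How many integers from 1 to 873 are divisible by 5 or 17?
⌊873/5⌋ + ⌊873/17⌋ - ⌊873/85⌋ = 174 + 51 - 10 = 215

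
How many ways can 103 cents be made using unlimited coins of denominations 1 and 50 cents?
Coefficient of x^103 in 1/(1-x^1) · 1/(1-x^50). Use j coins of 50 for j = 0..⌊103/50⌋ = 2, the rest in 1s: 2 + 1 = 3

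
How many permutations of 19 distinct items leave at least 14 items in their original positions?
Exactly j fixed points: C(19,j)·!(19-j); sum over j ≥ 14 (derangement numbers via !m = (m-1)·(!(m-1) + !(m-2)): !0..!5 = 1, 0, 1, 2, 9, 44). Σ_{j=14}^{19} C(19,j)·!(19-j) = C(19,14)·!5 + C(19,15)·!4 + C(19,16)·!3 + C(19,17)·!2 + C(19,18)·!1 + C(19,19)·!0 = 11628·44 + 3876·9 + 969·2 + 171·1 + 19·0 + 1·1 = 548626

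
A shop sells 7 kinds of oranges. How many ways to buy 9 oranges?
C(9+7-1, 7-1) = C(15, 6) = 5005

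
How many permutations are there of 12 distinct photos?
12! = 479001600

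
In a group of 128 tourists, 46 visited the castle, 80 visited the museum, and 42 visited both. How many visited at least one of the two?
|A∪B| = |A| + |B| - |A∩B| = 46 + 80 - 42 = 84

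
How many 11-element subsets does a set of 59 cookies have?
C(59,11) = 59!/(11!×48!) = 279871768995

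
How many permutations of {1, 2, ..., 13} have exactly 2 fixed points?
Choose the 2 fixed points C(13,2) = 78, derange the rest: !11 = Σ_{j=0}^{11} (-1)^j·11!/j! = 39916800 - 39916800 + 19958400 - 6652800 + 1663200 - 332640 + 55440 - 7920 + 990 - 110 + 11 - 1 = 14684570. Product = 78 × 14684570 = 1145396460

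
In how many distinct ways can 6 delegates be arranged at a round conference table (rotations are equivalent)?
Circular: fix one position, arrange the rest. (6-1)! = 120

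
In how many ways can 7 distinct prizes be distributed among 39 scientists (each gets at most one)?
P(39,7) = 39!/(39-7)! = 77519922480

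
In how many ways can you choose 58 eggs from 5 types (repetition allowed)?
C(58+5-1, 5-1) = C(62, 4) = 557845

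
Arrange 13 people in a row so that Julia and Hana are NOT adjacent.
Total - adjacent = 13! - (13-1)!×2 = 6227020800 - 958003200 = 5269017600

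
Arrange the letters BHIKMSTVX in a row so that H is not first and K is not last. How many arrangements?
By inclusion-exclusion: 9! - 2×(9-1)! + (9-2)! = 362880 - 80640 + 5040 = 287280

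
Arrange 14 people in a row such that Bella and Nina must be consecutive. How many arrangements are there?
Treat the 2 as one block: (14-2+1)! × 2! = 6227020800 × 2 = 12454041600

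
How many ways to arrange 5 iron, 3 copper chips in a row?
8! / (5! × 3!) = 56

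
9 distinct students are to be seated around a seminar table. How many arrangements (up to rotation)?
Circular: fix one position, arrange the rest. (9-1)! = 40320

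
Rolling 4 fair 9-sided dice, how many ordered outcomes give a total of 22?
Coefficient of x^22 in (x + x² + ... + x^9)^4. By inclusion-exclusion on dice exceeding 9: Σ_j (-1)^j C(4,j)·C(22-1-9j, 3) = C(4,0)·C(21,3) - C(4,1)·C(12,3) + C(4,2)·C(3,3) = 1·1330 - 4·220 + 6·1 = 456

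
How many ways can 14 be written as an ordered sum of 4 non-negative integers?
C(14+4-1, 4-1) = C(17, 3) = 680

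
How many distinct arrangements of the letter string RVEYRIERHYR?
11! / (2! × 4! × 2! × 1! × 1! × 1!) = 415800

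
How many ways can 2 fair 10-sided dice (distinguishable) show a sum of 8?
Coefficient of x^8 in (x + x² + ... + x^10)^2. By inclusion-exclusion on dice exceeding 10: Σ_j (-1)^j C(2,j)·C(8-1-10j, 1) = C(2,0)·C(7,1) = 1·7 = 7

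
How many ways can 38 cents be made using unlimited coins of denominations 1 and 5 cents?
Coefficient of x^38 in 1/(1-x^1) · 1/(1-x^5). Use j coins of 5 for j = 0..⌊38/5⌋ = 7, the rest in 1s: 7 + 1 = 8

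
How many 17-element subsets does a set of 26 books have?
C(26,17) = 26!/(17!×9!) = 3124550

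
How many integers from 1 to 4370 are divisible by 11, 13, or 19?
⌊4370/11⌋+⌊4370/13⌋+⌊4370/19⌋ - ⌊4370/143⌋-⌊4370/209⌋-⌊4370/247⌋ + ⌊4370/2717⌋ = 397+336+230 - 30-20-17 + 1 = 897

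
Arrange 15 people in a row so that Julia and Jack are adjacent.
Treat as block: (15-1)! × 2! = 87178291200 × 2 = 174356582400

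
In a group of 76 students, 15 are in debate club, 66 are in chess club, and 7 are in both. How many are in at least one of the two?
|A∪B| = |A| + |B| - |A∩B| = 15 + 66 - 7 = 74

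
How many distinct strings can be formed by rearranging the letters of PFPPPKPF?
8! / (1! × 2! × 5!) = 168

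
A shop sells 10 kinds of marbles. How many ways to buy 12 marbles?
C(12+10-1, 10-1) = C(21, 9) = 293930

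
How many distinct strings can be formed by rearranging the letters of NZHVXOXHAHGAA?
13! / (1! × 1! × 1! × 1! × 1! × 3! × 2! × 3!) = 86486400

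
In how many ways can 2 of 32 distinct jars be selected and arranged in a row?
P(32,2) = 32!/(32-2)! = 992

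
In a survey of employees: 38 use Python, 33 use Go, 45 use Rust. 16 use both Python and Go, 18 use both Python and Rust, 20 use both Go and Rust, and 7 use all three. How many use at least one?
|A∪B∪C| = 38+33+45-16-18-20+7 = 69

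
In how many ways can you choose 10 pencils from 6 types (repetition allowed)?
C(10+6-1, 6-1) = C(15, 5) = 3003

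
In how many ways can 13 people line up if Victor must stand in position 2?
Fix one position: (13-1)! = 479001600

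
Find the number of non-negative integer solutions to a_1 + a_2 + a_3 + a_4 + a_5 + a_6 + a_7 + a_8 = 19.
C(19+8-1, 8-1) = C(26, 7) = 657800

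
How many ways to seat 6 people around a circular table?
Circular: fix one position, arrange the rest. (6-1)! = 120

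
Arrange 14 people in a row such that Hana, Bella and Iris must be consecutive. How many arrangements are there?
Treat the 3 as one block: (14-3+1)! × 3! = 479001600 × 6 = 2874009600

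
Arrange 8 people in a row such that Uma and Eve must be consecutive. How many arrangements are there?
Treat the 2 as one block: (8-2+1)! × 2! = 5040 × 2 = 10080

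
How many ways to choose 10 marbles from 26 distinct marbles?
C(26,10) = 26!/(10!×16!) = 5311735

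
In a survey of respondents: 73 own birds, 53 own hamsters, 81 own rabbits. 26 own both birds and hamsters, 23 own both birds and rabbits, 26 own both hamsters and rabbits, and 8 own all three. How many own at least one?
|A∪B∪C| = 73+53+81-26-23-26+8 = 140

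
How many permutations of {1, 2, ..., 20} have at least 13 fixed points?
Exactly j fixed points: C(20,j)·!(20-j); sum over j ≥ 13 (derangement numbers via !m = (m-1)·(!(m-1) + !(m-2)): !0..!7 = 1, 0, 1, 2, 9, 44, 265, 1854). Σ_{j=13}^{20} C(20,j)·!(20-j) = C(20,13)·!7 + C(20,14)·!6 + C(20,15)·!5 + C(20,16)·!4 + C(20,17)·!3 + C(20,18)·!2 + C(20,19)·!1 + C(20,20)·!0 = 77520·1854 + 38760·265 + 15504·44 + 4845·9 + 1140·2 + 190·1 + 20·0 + 1·1 = 154721732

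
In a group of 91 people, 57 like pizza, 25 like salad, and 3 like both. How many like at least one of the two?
|A∪B| = |A| + |B| - |A∩B| = 57 + 25 - 3 = 79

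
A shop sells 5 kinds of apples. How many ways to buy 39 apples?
C(39+5-1, 5-1) = C(43, 4) = 123410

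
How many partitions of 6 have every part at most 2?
Let r_j(i) = number of partitions of i into parts ≤ j, for i = 0..6. r_1(i) = 1 for all i; r_j(i) = r_{j-1}(i) + r_j(i-j). Rows j = 2..2: ≤2: 1 1 2 2 3 3 4. r_2(6) = 4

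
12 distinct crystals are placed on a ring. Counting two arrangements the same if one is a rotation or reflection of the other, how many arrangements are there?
(12-1)!/2 = 39916800/2 = 19958400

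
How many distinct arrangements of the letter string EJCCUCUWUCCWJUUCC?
17! / (1! × 5! × 2! × 7! × 2!) = 147026880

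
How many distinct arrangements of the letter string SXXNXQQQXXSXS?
13! / (1! × 3! × 6! × 3!) = 240240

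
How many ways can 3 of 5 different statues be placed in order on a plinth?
P(5,3) = 5!/(5-3)! = 60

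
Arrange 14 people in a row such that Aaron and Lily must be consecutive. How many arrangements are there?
Treat the 2 as one block: (14-2+1)! × 2! = 6227020800 × 2 = 12454041600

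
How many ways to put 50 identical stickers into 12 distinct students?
C(50+12-1, 12-1) = C(61, 11) = 418094152866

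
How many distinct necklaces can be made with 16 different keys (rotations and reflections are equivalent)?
(16-1)!/2 = 1307674368000/2 = 653837184000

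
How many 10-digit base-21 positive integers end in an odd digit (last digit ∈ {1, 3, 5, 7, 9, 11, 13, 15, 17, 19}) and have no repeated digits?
Last∈{1,3,5,7,9,11,13,15,17,19}. Last=0: 0. Last nonzero: 10×19×P(19,8) = 579018585600. Total = 579018585600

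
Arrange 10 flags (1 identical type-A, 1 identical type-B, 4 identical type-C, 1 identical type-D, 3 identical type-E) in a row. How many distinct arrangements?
10! / (1! × 1! × 4! × 1! × 3!) = 25200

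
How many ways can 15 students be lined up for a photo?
15! = 1307674368000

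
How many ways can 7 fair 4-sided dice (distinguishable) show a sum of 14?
Coefficient of x^14 in (x + x² + ... + x^4)^7. By inclusion-exclusion on dice exceeding 4: Σ_j (-1)^j C(7,j)·C(14-1-4j, 6) = C(7,0)·C(13,6) - C(7,1)·C(9,6) = 1·1716 - 7·84 = 1128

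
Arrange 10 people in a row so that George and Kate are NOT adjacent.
Total - adjacent = 10! - (10-1)!×2 = 3628800 - 725760 = 2903040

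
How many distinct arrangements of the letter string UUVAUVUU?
8! / (1! × 5! × 2!) = 168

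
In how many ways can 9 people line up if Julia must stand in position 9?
Fix one position: (9-1)! = 40320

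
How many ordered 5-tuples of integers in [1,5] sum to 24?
Coefficient of x^24 in (x + x² + ... + x^5)^5. By inclusion-exclusion on dice exceeding 5: Σ_j (-1)^j C(5,j)·C(24-1-5j, 4) = C(5,0)·C(23,4) - C(5,1)·C(18,4) + C(5,2)·C(13,4) - C(5,3)·C(8,4) = 1·8855 - 5·3060 + 10·715 - 10·70 = 5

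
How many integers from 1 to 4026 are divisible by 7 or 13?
⌊4026/7⌋ + ⌊4026/13⌋ - ⌊4026/91⌋ = 575 + 309 - 44 = 840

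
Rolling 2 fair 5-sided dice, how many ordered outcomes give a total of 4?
Coefficient of x^4 in (x + x² + ... + x^5)^2. By inclusion-exclusion on dice exceeding 5: Σ_j (-1)^j C(2,j)·C(4-1-5j, 1) = C(2,0)·C(3,1) = 1·3 = 3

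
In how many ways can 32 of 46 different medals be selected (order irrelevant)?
C(46,32) = 46!/(32!×14!) = 239877544005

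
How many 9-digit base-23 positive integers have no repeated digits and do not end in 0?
Last digit: 22 nonzero choices. First digit: 21 (nonzero, ≠last). Middle 7: P(21,7) = 586051200. Total = 270755654400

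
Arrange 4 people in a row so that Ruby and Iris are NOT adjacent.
Total - adjacent = 4! - (4-1)!×2 = 24 - 12 = 12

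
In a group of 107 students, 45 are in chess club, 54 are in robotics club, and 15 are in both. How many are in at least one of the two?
|A∪B| = |A| + |B| - |A∩B| = 45 + 54 - 15 = 84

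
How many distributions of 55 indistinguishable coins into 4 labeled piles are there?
C(55+4-1, 4-1) = C(58, 3) = 30856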